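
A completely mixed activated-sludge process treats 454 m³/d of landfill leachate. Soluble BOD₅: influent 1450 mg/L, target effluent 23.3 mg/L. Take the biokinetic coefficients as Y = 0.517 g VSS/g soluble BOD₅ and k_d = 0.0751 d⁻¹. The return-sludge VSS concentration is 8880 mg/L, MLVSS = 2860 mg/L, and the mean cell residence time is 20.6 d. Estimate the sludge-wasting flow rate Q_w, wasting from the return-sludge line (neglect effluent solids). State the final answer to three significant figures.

Q_w ≈ 14.8 m³/d

From the SRT design equation V = Y Q (S₀−S) θ_c / [X (1 + k_d θ_c)] = 0.517 × 454 × (1450 − 23.3) × 20.6 / [2860 × (1 + 0.0751 × 20.6)] = 6.9×10^6 / 7285 = 947.0 m³.
θ_c = V·X/(Q_w·X_r) when wasting from the recycle, so Q_w = V·X/(θ_c·X_r) = 947.0 × 2860 / (20.6 × 8880) = 14.81 m³/d.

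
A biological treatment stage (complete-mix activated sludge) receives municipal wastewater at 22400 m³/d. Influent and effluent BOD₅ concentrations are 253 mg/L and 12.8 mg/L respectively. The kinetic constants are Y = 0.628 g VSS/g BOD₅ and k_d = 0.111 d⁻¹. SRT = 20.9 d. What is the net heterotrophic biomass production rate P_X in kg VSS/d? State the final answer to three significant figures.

Observed yield with endogenous decay: Y_obs = Y / (1 + k_d·θ_c) = 0.628 / (1 + 0.111 × 20.9) = 0.628 / 3.320 = 0.1892 g VSS/g BOD₅.
Substrate removed = Q·(S₀ − S) = 22400 m³/d × (253 − 12.8) g/m³ = 5.38×10^6 g/d = 5380 kg/d.
Net biomass production P_X = Y_obs × Q·(S₀ − S) = 0.1892 × 5380 = 1018 kg VSS/d.

P_X ≈ 1020 kg VSS/d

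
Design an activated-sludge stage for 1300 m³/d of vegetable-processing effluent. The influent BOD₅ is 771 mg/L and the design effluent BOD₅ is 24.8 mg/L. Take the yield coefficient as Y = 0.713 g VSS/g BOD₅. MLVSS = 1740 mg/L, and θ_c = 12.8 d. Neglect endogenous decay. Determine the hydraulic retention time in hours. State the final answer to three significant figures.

With k_d = 0 the design equation reduces to V = Y Q (S₀−S) θ_c / X = 0.713 × 1300 × (771 − 24.8) × 12.8 / 1740 = 5088 m³.
τ = V/Q = 5088/1300 = 3.914 d, or 93.93 h.

τ ≈ 93.9 h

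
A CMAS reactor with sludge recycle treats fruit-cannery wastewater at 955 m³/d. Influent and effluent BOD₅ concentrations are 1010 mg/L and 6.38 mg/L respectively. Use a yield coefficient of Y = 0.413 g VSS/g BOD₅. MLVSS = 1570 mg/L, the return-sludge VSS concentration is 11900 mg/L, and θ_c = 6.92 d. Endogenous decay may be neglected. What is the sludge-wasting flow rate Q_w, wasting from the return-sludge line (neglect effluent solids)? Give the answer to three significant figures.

Q_w ≈ 33.3 m³/d

With k_d = 0 the design equation reduces to V = Y Q (S₀−S) θ_c / X = 0.413 × 955 × (1010 − 6.38) × 6.92 / 1570 = 1745 m³.
θ_c = V·X/(Q_w·X_r) when wasting from the recycle, so Q_w = V·X/(θ_c·X_r) = 1745 × 1570 / (6.92 × 11900) = 33.26 m³/d.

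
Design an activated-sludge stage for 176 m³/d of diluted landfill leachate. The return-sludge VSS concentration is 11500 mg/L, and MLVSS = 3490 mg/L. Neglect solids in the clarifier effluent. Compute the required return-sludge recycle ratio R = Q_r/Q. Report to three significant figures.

Mass balance around the secondary clarifier (neglecting effluent solids): R = X / (X_r − X) = 3490 / (11500 − 3490) = 0.4357.

R ≈ 0.436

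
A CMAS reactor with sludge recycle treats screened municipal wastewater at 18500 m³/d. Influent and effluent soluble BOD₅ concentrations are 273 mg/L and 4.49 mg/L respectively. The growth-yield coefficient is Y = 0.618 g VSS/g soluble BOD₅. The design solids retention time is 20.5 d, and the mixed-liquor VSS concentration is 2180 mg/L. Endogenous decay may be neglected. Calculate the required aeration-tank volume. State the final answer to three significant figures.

V ≈ 28900 m³

With k_d = 0 the design equation reduces to V = Y Q (S₀−S) θ_c / X = 0.618 × 18500 × (273 − 4.49) × 20.5 / 2180 = 28868 m³.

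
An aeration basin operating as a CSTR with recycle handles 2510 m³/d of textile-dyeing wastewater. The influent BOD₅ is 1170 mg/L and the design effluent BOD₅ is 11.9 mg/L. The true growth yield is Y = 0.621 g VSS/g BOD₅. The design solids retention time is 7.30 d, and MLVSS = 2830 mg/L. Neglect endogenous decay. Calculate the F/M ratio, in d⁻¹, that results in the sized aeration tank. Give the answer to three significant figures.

V·X = Y·Q·ΔS·θ_c gives V = 0.621 × 2510 × (1170 − 11.9) × 7.30 / 2830 = 4656 m³.
Food-to-microorganism ratio F/M = Q S₀ / (V X) = 2510 × 1170 / (4656 × 2830) = 0.2229 d⁻¹.

F/M ≈ 0.223 d⁻¹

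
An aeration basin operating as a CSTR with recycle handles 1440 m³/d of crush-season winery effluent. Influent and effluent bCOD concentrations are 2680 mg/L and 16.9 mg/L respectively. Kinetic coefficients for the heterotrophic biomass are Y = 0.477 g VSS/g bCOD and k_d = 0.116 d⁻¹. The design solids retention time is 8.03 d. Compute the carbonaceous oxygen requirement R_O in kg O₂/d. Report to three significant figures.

R_O ≈ 2490 kg O₂/d

Y_obs = Y / (1 + k_d θ_c) = 0.477 / (1 + 0.116 × 8.03) = 0.477 / 1.931 = 0.2470.
Mass of bCOD removed per day: Q(S₀ − S) = 1440 × 2663 g/m³ = 3835 kg/d.
Biomass synthesised: P_X = Y_obs × 3835 = 947.1 kg VSS/d.
R_O = Q·ΔS − 1.42 P_X = 3835 − 1345 = 2490 kg O₂/d.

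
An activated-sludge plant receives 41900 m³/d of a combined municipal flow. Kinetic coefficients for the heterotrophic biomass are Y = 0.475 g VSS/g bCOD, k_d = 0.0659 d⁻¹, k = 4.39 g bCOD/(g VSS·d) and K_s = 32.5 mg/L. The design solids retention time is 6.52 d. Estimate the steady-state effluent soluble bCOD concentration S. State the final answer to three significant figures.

S ≈ 3.82 mg/L

From the Monod/SRT balance for a CMAS, S = K_s·(1+k_d θ_c)/[θ_c·(Y k − k_d) − 1] = 32.5 × (1 + 0.0659 × 6.52) / [6.52 × (0.475 × 4.39 − 0.0659) − 1] = 46.46 / 12.17 = 3.819 mg/L.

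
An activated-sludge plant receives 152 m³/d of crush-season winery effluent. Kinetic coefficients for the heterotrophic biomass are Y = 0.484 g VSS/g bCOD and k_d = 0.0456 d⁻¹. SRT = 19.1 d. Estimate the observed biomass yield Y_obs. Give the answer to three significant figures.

Correct the yield for decay: Y_obs = Y/(1 + k_d θ_c) = 0.484 / (1 + 0.0456 × 19.1) = 0.484 / 1.871 = 0.2587.

Y_obs ≈ 0.259 g VSS/g bCOD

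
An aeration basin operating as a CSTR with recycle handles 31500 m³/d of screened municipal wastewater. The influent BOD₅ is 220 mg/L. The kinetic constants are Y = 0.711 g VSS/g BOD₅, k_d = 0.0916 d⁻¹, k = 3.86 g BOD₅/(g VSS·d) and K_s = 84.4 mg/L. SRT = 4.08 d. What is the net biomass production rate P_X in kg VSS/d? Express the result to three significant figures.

Effluent substrate depends only on kinetics and SRT: S = K_s(1 + k_d θ_c) / [θ_c(Yk − k_d) − 1] = 84.4 × (1 + 0.0916 × 4.08) / [4.08 × (0.711 × 3.86 − 0.0916) − 1] = 115.9 / 9.824 = 11.80 mg/L.
Y_obs = Y / (1 + k_d θ_c) = 0.711 / (1 + 0.0916 × 4.08) = 0.711 / 1.374 = 0.5176.
Q·(S₀ − S) = 31500 × (220 − 11.8) × 10⁻³ = 6558 kg/d removed.
Net biomass production P_X = Y_obs × Q·(S₀ − S) = 0.5176 × 6558 = 3394 kg VSS/d.

P_X ≈ 3390 kg VSS/d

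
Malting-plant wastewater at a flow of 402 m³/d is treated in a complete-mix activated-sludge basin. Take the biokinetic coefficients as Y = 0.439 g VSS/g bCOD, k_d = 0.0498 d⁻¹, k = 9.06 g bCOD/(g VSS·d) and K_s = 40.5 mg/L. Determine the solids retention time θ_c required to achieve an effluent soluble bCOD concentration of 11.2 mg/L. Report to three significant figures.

θ_c ≈ 1.23 d

At the target effluent, Y k S/(K_s+S) = 0.439×9.06×11.2/51.70 = 0.8616 d⁻¹.
θ_c = 1/(μ − k_d) = 1/(0.8616 − 0.0498) = 1/0.8118 = 1.232 d.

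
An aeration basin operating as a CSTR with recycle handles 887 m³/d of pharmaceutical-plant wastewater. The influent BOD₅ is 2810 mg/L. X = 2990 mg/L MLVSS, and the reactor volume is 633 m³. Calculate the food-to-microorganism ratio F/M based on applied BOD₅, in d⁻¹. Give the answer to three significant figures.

F/M ≈ 1.32 d⁻¹

F/M = applied load / biomass = Q·S₀/(V·X) = 887 × 2810 / (633.0 × 2990) = 1.317 d⁻¹.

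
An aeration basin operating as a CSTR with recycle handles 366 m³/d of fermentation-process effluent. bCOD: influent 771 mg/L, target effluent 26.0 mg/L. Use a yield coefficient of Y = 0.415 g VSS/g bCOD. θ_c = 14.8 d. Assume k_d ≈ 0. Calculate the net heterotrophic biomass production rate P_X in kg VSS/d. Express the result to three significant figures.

P_X ≈ 113 kg VSS/d

Since k_d ≈ 0, Y_obs = Y = 0.415 g VSS/g bCOD.
ΔS = 771 − 26.0 = 745.0 mg/L, so the substrate removal rate is 366 × 745.0/1000 = 272.7 kg bCOD/d.
P_X = Y_obs · Q(S₀ − S) = 0.4150 × 272.7 = 113.2 kg VSS/d.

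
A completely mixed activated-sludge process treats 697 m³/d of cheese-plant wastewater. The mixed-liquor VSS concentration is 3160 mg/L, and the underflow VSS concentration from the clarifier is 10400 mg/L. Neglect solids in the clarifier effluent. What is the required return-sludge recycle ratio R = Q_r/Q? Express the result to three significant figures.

R ≈ 0.436

Solids balance on the clarifier gives (1+R)X = R·X_r, so R = X/(X_r − X) = 3160 / (10400 − 3160) = 0.4365.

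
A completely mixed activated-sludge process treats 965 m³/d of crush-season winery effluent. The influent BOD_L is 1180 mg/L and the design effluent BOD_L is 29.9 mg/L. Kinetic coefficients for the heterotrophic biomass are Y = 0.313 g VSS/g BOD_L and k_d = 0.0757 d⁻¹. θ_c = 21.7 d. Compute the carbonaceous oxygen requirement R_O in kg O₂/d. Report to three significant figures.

R_O ≈ 923 kg O₂/d

Y_obs = Y / (1 + k_d θ_c) = 0.313 / (1 + 0.0757 × 21.7) = 0.313 / 2.643 = 0.1184.
ΔS = 1180 − 29.9 = 1150 mg/L, so the substrate removal rate is 965 × 1150/1000 = 1110 kg BOD_L/d.
Biomass synthesised: P_X = Y_obs × 1110 = 131.5 kg VSS/d.
R_O = Q·ΔS − 1.42 P_X = 1110 − 186.7 = 923.2 kg O₂/d.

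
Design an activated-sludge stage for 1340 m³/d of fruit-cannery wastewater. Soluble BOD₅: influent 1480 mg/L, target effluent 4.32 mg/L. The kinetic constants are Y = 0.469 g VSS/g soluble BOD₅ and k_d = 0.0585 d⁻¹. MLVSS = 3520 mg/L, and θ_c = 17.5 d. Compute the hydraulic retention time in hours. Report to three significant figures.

Steady-state biomass mass balance: V·X·(1 + k_d·θ_c) = Y·Q·(S₀ − S)·θ_c, so V = 0.469 × 1340 × (1480 − 4.32) × 17.5 / [3520 × (1 + 0.0585 × 17.5)] = 1.62×10^7 / 7124 = 2278 m³.
Hydraulic retention time τ = V/Q = 2278 / 1340 = 1.700 d = 40.81 h.

τ ≈ 40.8 h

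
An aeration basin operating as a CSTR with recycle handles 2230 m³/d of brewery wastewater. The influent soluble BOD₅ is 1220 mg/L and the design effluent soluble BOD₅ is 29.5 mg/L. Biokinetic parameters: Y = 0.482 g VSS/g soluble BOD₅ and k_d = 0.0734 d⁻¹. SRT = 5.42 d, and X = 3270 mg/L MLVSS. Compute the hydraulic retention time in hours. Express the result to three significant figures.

From the SRT design equation V = Y Q (S₀−S) θ_c / [X (1 + k_d θ_c)] = 0.482 × 2230 × (1220 − 29.5) × 5.42 / [3270 × (1 + 0.0734 × 5.42)] = 6.94×10^6 / 4571 = 1517 m³.
τ = V/Q = 1517/2230 = 0.6804 d, or 16.33 h.

τ ≈ 16.3 h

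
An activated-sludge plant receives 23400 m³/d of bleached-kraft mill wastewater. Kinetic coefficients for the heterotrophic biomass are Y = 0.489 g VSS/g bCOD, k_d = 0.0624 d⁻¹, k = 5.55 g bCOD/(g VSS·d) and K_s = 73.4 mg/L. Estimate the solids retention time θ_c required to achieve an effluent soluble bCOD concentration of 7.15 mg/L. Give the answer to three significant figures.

θ_c ≈ 5.60 d

At the target effluent, Y k S/(K_s+S) = 0.489×5.55×7.15/80.55 = 0.2409 d⁻¹.
θ_c = 1/(μ − k_d) = 1/(0.2409 − 0.0624) = 1/0.1785 = 5.602 d.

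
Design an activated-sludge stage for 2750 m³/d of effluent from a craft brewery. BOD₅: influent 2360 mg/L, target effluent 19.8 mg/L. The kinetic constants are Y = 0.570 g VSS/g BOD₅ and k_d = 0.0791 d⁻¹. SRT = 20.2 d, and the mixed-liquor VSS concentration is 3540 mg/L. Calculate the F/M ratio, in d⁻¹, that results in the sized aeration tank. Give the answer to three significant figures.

F/M ≈ 0.228 d⁻¹

Steady-state biomass mass balance: V·X·(1 + k_d·θ_c) = Y·Q·(S₀ − S)·θ_c, so V = 0.570 × 2750 × (2360 − 19.8) × 20.2 / [3540 × (1 + 0.0791 × 20.2)] = 7.41×10^7 / 9196 = 8057 m³.
F/M = Q·S₀ / (V·X) = 2750 × 2360 / (8057 × 3540) = 0.2275 g BOD₅·(g VSS·d)⁻¹.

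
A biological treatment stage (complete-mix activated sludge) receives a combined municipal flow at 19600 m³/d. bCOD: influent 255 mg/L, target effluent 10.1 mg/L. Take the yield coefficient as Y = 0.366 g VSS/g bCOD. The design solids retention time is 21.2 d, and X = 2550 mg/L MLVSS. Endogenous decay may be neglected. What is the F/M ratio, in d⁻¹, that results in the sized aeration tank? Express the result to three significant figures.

F/M ≈ 0.134 d⁻¹

Biomass mass balance (decay neglected): V·X = Y·Q·(S₀ − S)·θ_c, so V = 0.366 × 19600 × (255 − 10.1) × 21.2 / 2550 = 14606 m³.
Food-to-microorganism ratio F/M = Q S₀ / (V X) = 19600 × 255 / (14606 × 2550) = 0.1342 d⁻¹.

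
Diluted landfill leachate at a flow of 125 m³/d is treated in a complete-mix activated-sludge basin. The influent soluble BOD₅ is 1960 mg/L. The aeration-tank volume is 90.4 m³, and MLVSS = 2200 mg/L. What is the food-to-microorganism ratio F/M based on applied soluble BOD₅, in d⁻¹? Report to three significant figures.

F/M = applied load / biomass = Q·S₀/(V·X) = 125 × 1960 / (90.40 × 2200) = 1.232 d⁻¹.

F/M ≈ 1.23 d⁻¹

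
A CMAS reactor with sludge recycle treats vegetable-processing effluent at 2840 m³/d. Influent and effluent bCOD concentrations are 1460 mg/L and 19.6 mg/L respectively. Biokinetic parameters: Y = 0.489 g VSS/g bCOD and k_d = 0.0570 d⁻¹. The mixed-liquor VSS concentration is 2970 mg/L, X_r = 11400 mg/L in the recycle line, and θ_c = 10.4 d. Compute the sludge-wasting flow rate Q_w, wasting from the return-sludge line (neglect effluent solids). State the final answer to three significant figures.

Q_w ≈ 110 m³/d

Rearranging the biomass balance for a CMAS with decay, V = Y·Q·ΔS·θ_c / [X·(1+k_d θ_c)] = 0.489 × 2840 × (1460 − 19.6) × 10.4 / [2970 × (1 + 0.0570 × 10.4)] = 2.08×10^7 / 4731 = 4398 m³.
Q_w = (V·X)/(θ_c X_r) = 4398 × 2970 / (10.4 × 11400) = 110.2 m³/d.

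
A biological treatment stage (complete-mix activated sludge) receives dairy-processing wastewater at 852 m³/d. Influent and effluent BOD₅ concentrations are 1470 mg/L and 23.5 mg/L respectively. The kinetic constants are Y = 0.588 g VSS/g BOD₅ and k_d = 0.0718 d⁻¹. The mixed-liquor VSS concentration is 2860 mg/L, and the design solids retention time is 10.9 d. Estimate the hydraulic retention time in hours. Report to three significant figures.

τ ≈ 43.6 h

Rearranging the biomass balance for a CMAS with decay, V = Y·Q·ΔS·θ_c / [X·(1+k_d θ_c)] = 0.588 × 852 × (1470 − 23.5) × 10.9 / [2860 × (1 + 0.0718 × 10.9)] = 7.9×10^6 / 5098 = 1549 m³.
HRT = V/Q = 1549 m³ / 852 m³·d⁻¹ = 1.818 d × 24 = 43.64 h.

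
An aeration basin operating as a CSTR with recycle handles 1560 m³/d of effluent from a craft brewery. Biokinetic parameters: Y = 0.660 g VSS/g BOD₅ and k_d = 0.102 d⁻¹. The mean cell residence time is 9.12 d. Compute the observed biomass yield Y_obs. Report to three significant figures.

Correct the yield for decay: Y_obs = Y/(1 + k_d θ_c) = 0.660 / (1 + 0.102 × 9.12) = 0.660 / 1.930 = 0.3419.

Y_obs ≈ 0.342 g VSS/g BOD₅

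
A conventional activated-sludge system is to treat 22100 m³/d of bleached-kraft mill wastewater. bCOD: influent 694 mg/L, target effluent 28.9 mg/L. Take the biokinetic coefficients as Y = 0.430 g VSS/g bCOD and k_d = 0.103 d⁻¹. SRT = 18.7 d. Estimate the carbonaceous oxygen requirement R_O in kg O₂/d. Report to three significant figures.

Observed yield with endogenous decay: Y_obs = Y / (1 + k_d·θ_c) = 0.430 / (1 + 0.103 × 18.7) = 0.430 / 2.926 = 0.1470 g VSS/g bCOD.
ΔS = 694 − 28.9 = 665.1 mg/L, so the substrate removal rate is 22100 × 665.1/1000 = 14699 kg bCOD/d.
Net sludge production P_X = 0.1470 × 14699 = 2160 kg VSS/d.
R_O = Q·ΔS − 1.42 P_X = 14699 − 3067 = 11631 kg O₂/d.

R_O ≈ 11600 kg O₂/d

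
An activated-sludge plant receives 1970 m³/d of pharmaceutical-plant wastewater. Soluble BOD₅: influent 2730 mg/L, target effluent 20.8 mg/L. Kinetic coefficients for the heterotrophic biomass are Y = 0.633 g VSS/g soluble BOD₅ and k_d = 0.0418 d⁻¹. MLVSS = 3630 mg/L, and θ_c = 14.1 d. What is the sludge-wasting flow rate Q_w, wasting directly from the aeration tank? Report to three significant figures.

Rearranging the biomass balance for a CMAS with decay, V = Y·Q·ΔS·θ_c / [X·(1+k_d θ_c)] = 0.633 × 1970 × (2730 − 20.8) × 14.1 / [3630 × (1 + 0.0418 × 14.1)] = 4.76×10^7 / 5769 = 8256 m³.
For wasting at MLVSS concentration, Q_w = V/θ_c = 8256/14.1 = 585.6 m³/d.

Q_w ≈ 586 m³/d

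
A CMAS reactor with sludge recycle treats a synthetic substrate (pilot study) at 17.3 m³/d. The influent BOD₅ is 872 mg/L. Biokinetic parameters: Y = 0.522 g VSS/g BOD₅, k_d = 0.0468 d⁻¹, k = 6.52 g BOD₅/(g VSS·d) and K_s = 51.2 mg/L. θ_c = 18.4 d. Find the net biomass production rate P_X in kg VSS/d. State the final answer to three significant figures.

P_X ≈ 4.22 kg VSS/d

From the Monod/SRT balance for a CMAS, S = K_s·(1+k_d θ_c)/[θ_c·(Y k − k_d) − 1] = 51.2 × (1 + 0.0468 × 18.4) / [18.4 × (0.522 × 6.52 − 0.0468) − 1] = 95.29 / 60.76 = 1.568 mg/L.
Observed yield with endogenous decay: Y_obs = Y / (1 + k_d·θ_c) = 0.522 / (1 + 0.0468 × 18.4) = 0.522 / 1.861 = 0.2805 g VSS/g BOD₅.
Substrate removed = Q·(S₀ − S) = 17.3 m³/d × (872 − 1.57) g/m³ = 1.51×10^4 g/d = 15.06 kg/d.
P_X = Y_obs · Q(S₀ − S) = 0.2805 × 15.06 = 4.224 kg VSS/d.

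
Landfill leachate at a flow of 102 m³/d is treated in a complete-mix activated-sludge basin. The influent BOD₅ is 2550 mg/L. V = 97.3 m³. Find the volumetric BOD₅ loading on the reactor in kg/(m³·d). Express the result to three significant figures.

L_v ≈ 2.67 kg BOD₅/(m³·d)

Applied BOD₅ load per unit volume = Q·S₀/V = (102 × 2550/1000)/97.30 = 2.673 kg BOD₅·m⁻³·d⁻¹.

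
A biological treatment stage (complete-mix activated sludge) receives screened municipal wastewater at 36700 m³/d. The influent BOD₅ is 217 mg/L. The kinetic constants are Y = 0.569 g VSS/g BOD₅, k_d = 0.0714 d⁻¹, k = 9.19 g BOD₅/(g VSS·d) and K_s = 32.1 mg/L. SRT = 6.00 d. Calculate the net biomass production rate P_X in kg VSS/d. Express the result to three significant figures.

Effluent substrate depends only on kinetics and SRT: S = K_s(1 + k_d θ_c) / [θ_c(Yk − k_d) − 1] = 32.1 × (1 + 0.0714 × 6.00) / [6.00 × (0.569 × 9.19 − 0.0714) − 1] = 45.85 / 29.95 = 1.531 mg/L.
The observed yield is Y_obs = Y/(1 + k_d·θ_c) = 0.569 / (1 + 0.0714 × 6.00) = 0.569 / 1.428 = 0.3983 g VSS per g BOD₅ removed.
Q·(S₀ − S) = 36700 × (217 − 1.53) × 10⁻³ = 7908 kg/d removed.
Net biomass production P_X = Y_obs × Q·(S₀ − S) = 0.3983 × 7908 = 3150 kg VSS/d.

P_X ≈ 3150 kg VSS/d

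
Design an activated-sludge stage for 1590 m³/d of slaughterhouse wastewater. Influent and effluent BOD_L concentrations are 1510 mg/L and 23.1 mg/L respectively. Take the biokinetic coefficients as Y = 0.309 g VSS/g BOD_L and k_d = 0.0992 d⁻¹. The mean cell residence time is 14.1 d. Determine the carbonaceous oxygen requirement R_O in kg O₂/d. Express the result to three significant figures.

R_O ≈ 1930 kg O₂/d

Y_obs = Y / (1 + k_d θ_c) = 0.309 / (1 + 0.0992 × 14.1) = 0.309 / 2.399 = 0.1288.
ΔS = 1510 − 23.1 = 1487 mg/L, so the substrate removal rate is 1590 × 1487/1000 = 2364 kg BOD_L/d.
P_X = Y_obs·Q·(S₀ − S) = 0.1288 × 2364 = 304.5 kg VSS/d.
R_O = Q·(S₀ − S) − 1.42·P_X = 2364 − 1.42 × 304.5 = 1932 kg O₂/d.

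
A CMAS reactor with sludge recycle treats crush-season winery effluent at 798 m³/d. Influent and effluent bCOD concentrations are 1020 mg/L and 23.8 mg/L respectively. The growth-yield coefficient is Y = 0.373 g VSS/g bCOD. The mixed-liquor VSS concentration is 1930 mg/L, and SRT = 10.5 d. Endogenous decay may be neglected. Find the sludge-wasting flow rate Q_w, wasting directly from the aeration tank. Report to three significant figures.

Q_w ≈ 154 m³/d

With k_d = 0 the design equation reduces to V = Y Q (S₀−S) θ_c / X = 0.373 × 798 × (1020 − 23.8) × 10.5 / 1930 = 1613 m³.
With mixed-liquor wasting, θ_c = V/Q_w, so Q_w = V/θ_c = 1613/10.5 = 153.6 m³/d.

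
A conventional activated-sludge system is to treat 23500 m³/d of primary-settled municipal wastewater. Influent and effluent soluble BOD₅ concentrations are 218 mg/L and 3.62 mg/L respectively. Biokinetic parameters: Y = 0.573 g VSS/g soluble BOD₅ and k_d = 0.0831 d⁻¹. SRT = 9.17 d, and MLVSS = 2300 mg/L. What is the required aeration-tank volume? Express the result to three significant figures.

From the SRT design equation V = Y Q (S₀−S) θ_c / [X (1 + k_d θ_c)] = 0.573 × 23500 × (218 − 3.62) × 9.17 / [2300 × (1 + 0.0831 × 9.17)] = 2.65×10^7 / 4053 = 6532 m³.

V ≈ 6530 m³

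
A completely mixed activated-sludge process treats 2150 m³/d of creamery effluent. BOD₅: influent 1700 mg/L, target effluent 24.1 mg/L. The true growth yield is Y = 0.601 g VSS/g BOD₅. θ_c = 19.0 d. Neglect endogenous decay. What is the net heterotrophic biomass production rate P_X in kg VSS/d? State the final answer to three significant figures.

With endogenous decay neglected, the observed yield equals the true yield: Y_obs = Y = 0.601 g VSS/g BOD₅.
Q·(S₀ − S) = 2150 × (1700 − 24.1) × 10⁻³ = 3603 kg/d removed.
Biomass produced: P_X = Y_obs·Q·ΔS = 0.6010 × 3603 ≈ 2166 kg VSS/d.

P_X ≈ 2170 kg VSS/d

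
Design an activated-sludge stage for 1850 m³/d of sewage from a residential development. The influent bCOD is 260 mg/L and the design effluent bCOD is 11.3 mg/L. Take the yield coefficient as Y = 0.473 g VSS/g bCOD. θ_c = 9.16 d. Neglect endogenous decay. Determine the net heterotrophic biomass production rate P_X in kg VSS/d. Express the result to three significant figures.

With endogenous decay neglected, the observed yield equals the true yield: Y_obs = Y = 0.473 g VSS/g bCOD.
Mass of bCOD removed per day: Q(S₀ − S) = 1850 × 248.7 g/m³ = 460.1 kg/d.
Biomass produced: P_X = Y_obs·Q·ΔS = 0.4730 × 460.1 ≈ 217.6 kg VSS/d.

P_X ≈ 218 kg VSS/d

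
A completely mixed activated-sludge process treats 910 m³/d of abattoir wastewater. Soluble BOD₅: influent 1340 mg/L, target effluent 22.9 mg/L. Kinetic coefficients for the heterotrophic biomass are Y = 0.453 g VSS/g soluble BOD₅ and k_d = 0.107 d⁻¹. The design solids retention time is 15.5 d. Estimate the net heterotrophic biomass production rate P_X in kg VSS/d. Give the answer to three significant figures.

Observed yield with endogenous decay: Y_obs = Y / (1 + k_d·θ_c) = 0.453 / (1 + 0.107 × 15.5) = 0.453 / 2.659 = 0.1704 g VSS/g soluble BOD₅.
Substrate removed = Q·(S₀ − S) = 910 m³/d × (1340 − 22.9) g/m³ = 1.2×10^6 g/d = 1199 kg/d.
Net biomass production P_X = Y_obs × Q·(S₀ − S) = 0.1704 × 1199 = 204.2 kg VSS/d.

P_X ≈ 204 kg VSS/d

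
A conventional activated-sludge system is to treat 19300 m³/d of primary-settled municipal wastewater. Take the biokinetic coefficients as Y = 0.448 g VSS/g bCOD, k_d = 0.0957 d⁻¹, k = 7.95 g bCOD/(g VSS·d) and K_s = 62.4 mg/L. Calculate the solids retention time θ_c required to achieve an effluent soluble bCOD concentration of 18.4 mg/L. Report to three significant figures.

θ_c ≈ 1.40 d

At the target effluent, Y k S/(K_s+S) = 0.448×7.95×18.4/80.80 = 0.8111 d⁻¹.
1/θ_c = 0.8111 − 0.0957 = 0.7154 d⁻¹, so θ_c = 1.398 d.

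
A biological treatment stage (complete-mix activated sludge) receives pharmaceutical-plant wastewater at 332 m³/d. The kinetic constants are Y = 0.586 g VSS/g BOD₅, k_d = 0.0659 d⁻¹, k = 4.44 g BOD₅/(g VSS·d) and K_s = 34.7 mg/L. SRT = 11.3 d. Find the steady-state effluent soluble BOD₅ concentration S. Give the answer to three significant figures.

S ≈ 2.19 mg/L

For a completely mixed reactor with recycle the Lawrence–McCarty relation gives S = K_s·(1 + k_d·θ_c) / [θ_c·(Y·k − k_d) − 1] = 34.7 × (1 + 0.0659 × 11.3) / [11.3 × (0.586 × 4.44 − 0.0659) − 1] = 60.54 / 27.66 = 2.189 mg/L.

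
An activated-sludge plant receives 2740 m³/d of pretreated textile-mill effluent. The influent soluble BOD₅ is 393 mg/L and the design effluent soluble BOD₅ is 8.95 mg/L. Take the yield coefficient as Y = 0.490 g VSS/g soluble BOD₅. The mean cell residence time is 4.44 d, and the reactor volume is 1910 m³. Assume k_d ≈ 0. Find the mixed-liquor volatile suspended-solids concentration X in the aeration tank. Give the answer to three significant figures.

X = Y·Q·ΔS·θ_c / V = 0.490 × 2740 × (393 − 8.95) × 4.44 / 1910 = 1199 mg/L.

X ≈ 1200 mg/L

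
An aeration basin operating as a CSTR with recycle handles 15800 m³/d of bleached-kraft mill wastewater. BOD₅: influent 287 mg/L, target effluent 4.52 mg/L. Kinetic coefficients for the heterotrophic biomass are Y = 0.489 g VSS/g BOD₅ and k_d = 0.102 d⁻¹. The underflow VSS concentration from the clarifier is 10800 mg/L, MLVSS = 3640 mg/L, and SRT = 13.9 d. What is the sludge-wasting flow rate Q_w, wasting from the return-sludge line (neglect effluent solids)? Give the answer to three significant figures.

Q_w ≈ 83.6 m³/d

From the SRT design equation V = Y Q (S₀−S) θ_c / [X (1 + k_d θ_c)] = 0.489 × 15800 × (287 − 4.52) × 13.9 / [3640 × (1 + 0.102 × 13.9)] = 3.03×10^7 / 8801 = 3447 m³.
Wasting from the return line (neglecting effluent solids): Q_w = V·X / (θ_c·X_r) = 3447 × 3640 / (13.9 × 10800) = 83.58 m³/d.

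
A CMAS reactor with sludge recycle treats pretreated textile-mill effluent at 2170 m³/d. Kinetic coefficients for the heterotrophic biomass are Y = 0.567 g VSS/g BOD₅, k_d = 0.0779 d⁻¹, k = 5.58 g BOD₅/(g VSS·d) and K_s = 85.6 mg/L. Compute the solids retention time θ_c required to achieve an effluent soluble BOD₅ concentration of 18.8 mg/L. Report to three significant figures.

From 1/θ_c = Y·k·S/(K_s + S) − k_d: Y·k·S/(K_s+S) = 0.567 × 5.58 × 18.8 / (85.6 + 18.8) = 0.5697 d⁻¹.
1/θ_c = 0.5697 − 0.0779 = 0.4918 d⁻¹, so θ_c = 2.033 d.

θ_c ≈ 2.03 d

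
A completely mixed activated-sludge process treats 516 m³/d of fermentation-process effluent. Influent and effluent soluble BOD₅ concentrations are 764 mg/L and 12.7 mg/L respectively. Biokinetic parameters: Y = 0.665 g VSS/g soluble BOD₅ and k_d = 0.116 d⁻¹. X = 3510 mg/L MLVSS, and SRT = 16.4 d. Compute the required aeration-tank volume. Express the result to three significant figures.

V ≈ 415 m³

From the SRT design equation V = Y Q (S₀−S) θ_c / [X (1 + k_d θ_c)] = 0.665 × 516 × (764 − 12.7) × 16.4 / [3510 × (1 + 0.116 × 16.4)] = 4.23×10^6 / 10187 = 415.0 m³.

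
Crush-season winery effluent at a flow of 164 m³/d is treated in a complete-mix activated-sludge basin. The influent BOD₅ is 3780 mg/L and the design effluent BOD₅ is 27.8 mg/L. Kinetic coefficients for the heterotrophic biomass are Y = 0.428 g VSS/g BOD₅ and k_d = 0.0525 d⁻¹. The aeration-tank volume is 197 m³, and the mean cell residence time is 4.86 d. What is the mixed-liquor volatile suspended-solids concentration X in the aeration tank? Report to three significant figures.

Solving the biomass balance for X: X = Y Q (S₀−S) θ_c / [V (1+k_d θ_c)] = 0.428 × 164 × (3780 − 27.8) × 4.86 / [197 × (1 + 0.0525 × 4.86)] = 5177 mg/L.

X ≈ 5180 mg/L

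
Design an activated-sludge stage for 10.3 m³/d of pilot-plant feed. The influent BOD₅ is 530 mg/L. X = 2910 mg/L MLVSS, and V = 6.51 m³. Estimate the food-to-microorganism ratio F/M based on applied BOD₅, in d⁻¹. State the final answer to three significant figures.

F/M = applied load / biomass = Q·S₀/(V·X) = 10.3 × 530 / (6.510 × 2910) = 0.2882 d⁻¹.

F/M ≈ 0.288 d⁻¹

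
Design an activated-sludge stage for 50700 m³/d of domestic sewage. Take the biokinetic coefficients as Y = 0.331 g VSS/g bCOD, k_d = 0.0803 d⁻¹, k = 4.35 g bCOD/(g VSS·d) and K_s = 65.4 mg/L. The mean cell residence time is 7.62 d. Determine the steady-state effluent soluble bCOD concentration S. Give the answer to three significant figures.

S ≈ 11.3 mg/L

From the Monod/SRT balance for a CMAS, S = K_s·(1+k_d θ_c)/[θ_c·(Y k − k_d) − 1] = 65.4 × (1 + 0.0803 × 7.62) / [7.62 × (0.331 × 4.35 − 0.0803) − 1] = 105.4 / 9.360 = 11.26 mg/L.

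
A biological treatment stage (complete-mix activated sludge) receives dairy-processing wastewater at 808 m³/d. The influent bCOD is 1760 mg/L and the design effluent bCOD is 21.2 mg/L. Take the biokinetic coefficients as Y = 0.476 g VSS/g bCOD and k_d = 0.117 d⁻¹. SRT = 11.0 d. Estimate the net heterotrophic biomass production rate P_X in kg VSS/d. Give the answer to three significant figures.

Observed yield with endogenous decay: Y_obs = Y / (1 + k_d·θ_c) = 0.476 / (1 + 0.117 × 11.0) = 0.476 / 2.287 = 0.2081 g VSS/g bCOD.
ΔS = 1760 − 21.2 = 1739 mg/L, so the substrate removal rate is 808 × 1739/1000 = 1405 kg bCOD/d.
Net biomass production P_X = Y_obs × Q·(S₀ − S) = 0.2081 × 1405 = 292.4 kg VSS/d.

P_X ≈ 292 kg VSS/d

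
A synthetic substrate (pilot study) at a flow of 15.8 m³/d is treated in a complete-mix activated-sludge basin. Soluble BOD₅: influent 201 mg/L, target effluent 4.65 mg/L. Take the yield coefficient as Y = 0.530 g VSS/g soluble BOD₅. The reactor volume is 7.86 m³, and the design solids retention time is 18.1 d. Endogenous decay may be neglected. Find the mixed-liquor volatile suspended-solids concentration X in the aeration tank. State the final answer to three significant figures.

X ≈ 3790 mg/L

Without decay, X = Y Q (S₀−S) θ_c / V = 0.530 × 15.8 × (201 − 4.65) × 18.1 / 7.86 = 3786 mg/L.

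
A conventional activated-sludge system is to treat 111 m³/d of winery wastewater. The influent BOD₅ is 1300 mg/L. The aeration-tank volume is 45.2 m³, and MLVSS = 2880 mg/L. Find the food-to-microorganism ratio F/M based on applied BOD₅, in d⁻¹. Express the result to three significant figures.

F/M ≈ 1.11 d⁻¹

F/M = Q·S₀ / (V·X) = 111 × 1300 / (45.20 × 2880) = 1.108 g BOD₅·(g VSS·d)⁻¹.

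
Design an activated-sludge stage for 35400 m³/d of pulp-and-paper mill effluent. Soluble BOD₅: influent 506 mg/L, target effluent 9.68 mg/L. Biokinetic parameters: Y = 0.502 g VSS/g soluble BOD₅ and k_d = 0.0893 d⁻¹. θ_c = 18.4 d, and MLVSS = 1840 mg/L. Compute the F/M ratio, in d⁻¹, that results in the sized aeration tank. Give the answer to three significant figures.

F/M ≈ 0.292 d⁻¹

Rearranging the biomass balance for a CMAS with decay, V = Y·Q·ΔS·θ_c / [X·(1+k_d θ_c)] = 0.502 × 35400 × (506 − 9.68) × 18.4 / [1840 × (1 + 0.0893 × 18.4)] = 1.62×10^8 / 4863 = 33370 m³.
F/M = Q·S₀ / (V·X) = 35400 × 506 / (33370 × 1840) = 0.2917 g soluble BOD₅·(g VSS·d)⁻¹.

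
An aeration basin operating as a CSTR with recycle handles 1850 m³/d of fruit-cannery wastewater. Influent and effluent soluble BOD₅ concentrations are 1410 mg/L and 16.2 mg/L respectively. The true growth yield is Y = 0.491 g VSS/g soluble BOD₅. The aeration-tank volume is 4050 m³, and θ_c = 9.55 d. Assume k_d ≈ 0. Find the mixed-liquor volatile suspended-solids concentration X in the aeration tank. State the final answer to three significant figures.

X ≈ 2990 mg/L

X = Y·Q·ΔS·θ_c / V = 0.491 × 1850 × (1410 − 16.2) × 9.55 / 4050 = 2985 mg/L.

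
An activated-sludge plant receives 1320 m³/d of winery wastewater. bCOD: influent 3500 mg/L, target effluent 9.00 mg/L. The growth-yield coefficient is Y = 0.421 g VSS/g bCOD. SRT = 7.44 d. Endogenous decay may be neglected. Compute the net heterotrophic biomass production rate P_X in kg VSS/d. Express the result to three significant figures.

Since k_d ≈ 0, Y_obs = Y = 0.421 g VSS/g bCOD.
Substrate removed = Q·(S₀ − S) = 1320 m³/d × (3500 − 9.00) g/m³ = 4.61×10^6 g/d = 4608 kg/d.
Net biomass production P_X = Y_obs × Q·(S₀ − S) = 0.4210 × 4608 = 1940 kg VSS/d.

P_X ≈ 1940 kg VSS/d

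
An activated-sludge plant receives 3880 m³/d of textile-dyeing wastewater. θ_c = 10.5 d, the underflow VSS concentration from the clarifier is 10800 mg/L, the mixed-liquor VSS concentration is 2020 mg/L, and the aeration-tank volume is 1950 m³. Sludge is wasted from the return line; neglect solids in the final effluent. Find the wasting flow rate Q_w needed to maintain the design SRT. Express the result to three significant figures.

Q_w ≈ 34.7 m³/d

Wasting from the return line (neglecting effluent solids): Q_w = V·X / (θ_c·X_r) = 1950 × 2020 / (10.5 × 10800) = 34.74 m³/d.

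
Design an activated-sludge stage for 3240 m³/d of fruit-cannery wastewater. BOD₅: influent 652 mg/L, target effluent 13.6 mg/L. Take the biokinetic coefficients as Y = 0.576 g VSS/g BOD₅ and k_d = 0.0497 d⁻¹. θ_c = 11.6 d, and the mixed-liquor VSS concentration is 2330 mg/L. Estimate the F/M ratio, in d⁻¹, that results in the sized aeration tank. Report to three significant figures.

F/M ≈ 0.241 d⁻¹

Steady-state biomass mass balance: V·X·(1 + k_d·θ_c) = Y·Q·(S₀ − S)·θ_c, so V = 0.576 × 3240 × (652 − 13.6) × 11.6 / [2330 × (1 + 0.0497 × 11.6)] = 1.38×10^7 / 3673 = 3762 m³.
F/M = Q·S₀ / (V·X) = 3240 × 652 / (3762 × 2330) = 0.2410 g BOD₅·(g VSS·d)⁻¹.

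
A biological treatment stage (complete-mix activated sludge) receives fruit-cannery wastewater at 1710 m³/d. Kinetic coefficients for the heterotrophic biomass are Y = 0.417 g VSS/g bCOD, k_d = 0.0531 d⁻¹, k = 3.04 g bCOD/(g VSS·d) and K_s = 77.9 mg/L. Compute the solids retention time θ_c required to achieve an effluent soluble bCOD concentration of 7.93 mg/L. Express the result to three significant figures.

θ_c ≈ 15.6 d

Specific growth rate at S = 7.93 mg/L: μ = YkS/(K_s+S) = 0.417·3.04·7.93/(77.9+7.93) = 0.1171 d⁻¹.
θ_c = 1/(μ − k_d) = 1/(0.1171 − 0.0531) = 1/0.06402 = 15.62 d.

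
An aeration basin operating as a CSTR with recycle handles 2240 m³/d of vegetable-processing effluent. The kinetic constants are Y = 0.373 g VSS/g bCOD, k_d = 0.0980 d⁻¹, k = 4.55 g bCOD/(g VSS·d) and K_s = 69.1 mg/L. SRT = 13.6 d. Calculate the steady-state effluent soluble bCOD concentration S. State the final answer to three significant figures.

Effluent substrate depends only on kinetics and SRT: S = K_s(1 + k_d θ_c) / [θ_c(Yk − k_d) − 1] = 69.1 × (1 + 0.0980 × 13.6) / [13.6 × (0.373 × 4.55 − 0.0980) − 1] = 161.2 / 20.75 = 7.769 mg/L.

S ≈ 7.77 mg/L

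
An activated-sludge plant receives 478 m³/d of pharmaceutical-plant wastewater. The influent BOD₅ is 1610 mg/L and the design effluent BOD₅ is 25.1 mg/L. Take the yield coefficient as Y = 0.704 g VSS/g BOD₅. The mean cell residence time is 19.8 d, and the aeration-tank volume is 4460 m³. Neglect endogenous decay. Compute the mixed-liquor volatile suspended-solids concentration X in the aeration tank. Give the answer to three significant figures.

X ≈ 2370 mg/L

X = Y·Q·ΔS·θ_c / V = 0.704 × 478 × (1610 − 25.1) × 19.8 / 4460 = 2368 mg/L.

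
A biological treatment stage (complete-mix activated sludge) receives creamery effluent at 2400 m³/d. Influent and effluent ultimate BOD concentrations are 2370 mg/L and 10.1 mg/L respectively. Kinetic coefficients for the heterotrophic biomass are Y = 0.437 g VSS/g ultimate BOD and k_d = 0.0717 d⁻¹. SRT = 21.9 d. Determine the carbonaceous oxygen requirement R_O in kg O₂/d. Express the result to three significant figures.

R_O ≈ 4300 kg O₂/d

Y_obs = Y / (1 + k_d θ_c) = 0.437 / (1 + 0.0717 × 21.9) = 0.437 / 2.570 = 0.1700.
Q·(S₀ − S) = 2400 × (2370 − 10.1) × 10⁻³ = 5664 kg/d removed.
P_X = Y_obs·Q·(S₀ − S) = 0.1700 × 5664 = 963.0 kg VSS/d.
Carbonaceous O₂ demand = substrate oxidised − cell-mass equivalent = 5664 − 1.42 × 963.0 = 4296 kg O₂/d.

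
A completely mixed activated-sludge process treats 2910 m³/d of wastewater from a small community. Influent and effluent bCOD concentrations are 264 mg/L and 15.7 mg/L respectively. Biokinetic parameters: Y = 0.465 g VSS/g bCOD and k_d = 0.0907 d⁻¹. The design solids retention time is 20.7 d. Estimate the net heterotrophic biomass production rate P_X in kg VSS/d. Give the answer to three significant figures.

P_X ≈ 117 kg VSS/d

Correct the yield for decay: Y_obs = Y/(1 + k_d θ_c) = 0.465 / (1 + 0.0907 × 20.7) = 0.465 / 2.877 = 0.1616.
Mass of bCOD removed per day: Q(S₀ − S) = 2910 × 248.3 g/m³ = 722.6 kg/d.
P_X = Y_obs · Q(S₀ − S) = 0.1616 × 722.6 = 116.8 kg VSS/d.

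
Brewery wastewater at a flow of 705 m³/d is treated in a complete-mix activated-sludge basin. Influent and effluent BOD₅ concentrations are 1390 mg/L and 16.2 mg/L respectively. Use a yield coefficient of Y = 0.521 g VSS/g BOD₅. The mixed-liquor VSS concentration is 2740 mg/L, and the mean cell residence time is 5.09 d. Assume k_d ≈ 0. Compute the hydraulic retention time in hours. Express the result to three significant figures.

V·X = Y·Q·ΔS·θ_c gives V = 0.521 × 705 × (1390 − 16.2) × 5.09 / 2740 = 937.4 m³.
τ = V/Q = 937.4/705 = 1.330 d, or 31.91 h.

τ ≈ 31.9 h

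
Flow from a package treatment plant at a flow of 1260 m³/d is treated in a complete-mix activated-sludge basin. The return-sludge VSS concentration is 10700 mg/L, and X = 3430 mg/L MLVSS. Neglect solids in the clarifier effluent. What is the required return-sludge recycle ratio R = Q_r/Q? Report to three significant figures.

R ≈ 0.472

Solids balance on the clarifier gives (1+R)X = R·X_r, so R = X/(X_r − X) = 3430 / (10700 − 3430) = 0.4718.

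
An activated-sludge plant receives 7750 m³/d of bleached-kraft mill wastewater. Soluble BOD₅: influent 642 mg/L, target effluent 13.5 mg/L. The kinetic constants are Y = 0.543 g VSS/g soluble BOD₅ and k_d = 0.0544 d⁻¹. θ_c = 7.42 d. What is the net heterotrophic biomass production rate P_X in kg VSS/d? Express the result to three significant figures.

Observed yield with endogenous decay: Y_obs = Y / (1 + k_d·θ_c) = 0.543 / (1 + 0.0544 × 7.42) = 0.543 / 1.404 = 0.3868 g VSS/g soluble BOD₅.
Q·(S₀ − S) = 7750 × (642 − 13.5) × 10⁻³ = 4871 kg/d removed.
Net biomass production P_X = Y_obs × Q·(S₀ − S) = 0.3868 × 4871 = 1884 kg VSS/d.

P_X ≈ 1880 kg VSS/d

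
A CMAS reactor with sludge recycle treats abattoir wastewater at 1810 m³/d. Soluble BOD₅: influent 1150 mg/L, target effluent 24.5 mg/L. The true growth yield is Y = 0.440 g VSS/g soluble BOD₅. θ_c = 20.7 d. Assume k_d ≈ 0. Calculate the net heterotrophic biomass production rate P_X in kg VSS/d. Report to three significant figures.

P_X ≈ 896 kg VSS/d

Since k_d ≈ 0, Y_obs = Y = 0.440 g VSS/g soluble BOD₅.
Q·(S₀ − S) = 1810 × (1150 − 24.5) × 10⁻³ = 2037 kg/d removed.
So the net sludge growth is P_X = 0.4400 × 2037 = 896.3 kg VSS/d.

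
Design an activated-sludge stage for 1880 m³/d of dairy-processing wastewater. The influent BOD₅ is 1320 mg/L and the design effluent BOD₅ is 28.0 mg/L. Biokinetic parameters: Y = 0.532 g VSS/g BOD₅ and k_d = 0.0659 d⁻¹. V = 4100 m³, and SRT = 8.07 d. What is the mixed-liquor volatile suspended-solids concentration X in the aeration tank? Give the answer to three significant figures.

X ≈ 1660 mg/L

From V·X·(1 + k_d·θ_c) = Y·Q·(S₀ − S)·θ_c: X = 0.532 × 1880 × (1320 − 28.0) × 8.07 / [4100 × (1 + 0.0659 × 8.07)] = 1660 mg/L.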